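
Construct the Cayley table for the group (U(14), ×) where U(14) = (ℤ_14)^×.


Elements: {1, 3, 5, 9, 11, 13}
Operation: multiplication mod 14
Entry (a, b) = (a × b) mod 14

Cayley table:
   |  1 |  3 |  5 |  9 | 11 | 13
 1 |  1 |  3 |  5 |  9 | 11 | 13
 3 |  3 |  9 |  1 | 13 |  5 | 11
 5 |  5 |  1 | 11 |  3 | 13 |  9
 9 |  9 | 13 |  3 | 11 |  1 |  5
11 | 11 |  5 | 13 |  1 |  9 |  3
13 | 13 | 11 |  9 |  5 |  3 |  1


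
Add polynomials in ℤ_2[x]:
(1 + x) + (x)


Add coefficients mod 2:
x^0: 1 + 0 = 1 (mod 2)
x^1: 1 + 1 = 0 (mod 2)
Result: 1

f + g = 1


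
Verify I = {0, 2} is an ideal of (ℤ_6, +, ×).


Check ideal conditions for I = {0, 2} in ℤ_6:
(1) I is an additive subgroup? No
(2) For r ∈ ℤ_6 and a ∈ I: r·a ∈ I? No  [counterexample: r=2, a=2, r·a mod 6 = 4 ∉ I]

No, I is not an ideal of ℤ_6


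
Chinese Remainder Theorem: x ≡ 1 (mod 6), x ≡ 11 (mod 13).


m₁ = 6, m₂ = 13, gcd = 1, so CRT applies. M = m₁·m₂ = 78
Let M₁ = M/m₁ = 13, M₂ = M/m₂ = 6
Find y₁ ≡ M₁⁻¹ (mod m₁): 13⁻¹ ≡ 1 (mod 6)
Find y₂ ≡ M₂⁻¹ (mod m₂): 6⁻¹ ≡ 11 (mod 13)
x = a₁·M₁·y₁ + a₂·M₂·y₂ = 1·13·1 + 11·6·11 = 739
Reduce mod 78: x ≡ 37
Check: 37 mod 6 = 1 ✓, 37 mod 13 = 11 ✓

x ≡ 37 (mod 78)


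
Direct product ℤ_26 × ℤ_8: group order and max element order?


|ℤ_26 × ℤ_8| = 26 × 8 = 208
Max element order = lcm(26,8) = 104
Cyclic? No (gcd=2)

|ℤ_26×ℤ_8| = 208, max element order = 104


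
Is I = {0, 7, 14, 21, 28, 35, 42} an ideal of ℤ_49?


Check ideal conditions for I = {0, 7, 14, 21, 28, 35, 42} in ℤ_49:
(1) I is an additive subgroup? Yes
(2) For r ∈ ℤ_49 and a ∈ I: r·a ∈ I? Yes

Yes, I is an ideal of ℤ_49


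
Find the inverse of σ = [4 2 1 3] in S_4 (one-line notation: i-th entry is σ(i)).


To find σ⁻¹, swap domain and range:
σ(1) = 4 → σ⁻¹(4) = 1
σ(2) = 2 → σ⁻¹(2) = 2
σ(3) = 1 → σ⁻¹(1) = 3
σ(4) = 3 → σ⁻¹(3) = 4

σ⁻¹ = [3 2 4 1]


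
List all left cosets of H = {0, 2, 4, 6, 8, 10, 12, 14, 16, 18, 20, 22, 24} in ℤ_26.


H = {0, 2, 4, 6, 8, 10, 12, 14, 16, 18, 20, 22, 24}, |H| = 13
Number of cosets = |G|/|H| = 26/13 = 2
0 + H = {0, 2, 4, 6, 8, 10, 12, 14, 16, 18, 20, 22, 24}
1 + H = {1, 3, 5, 7, 9, 11, 13, 15, 17, 19, 21, 23, 25}

Cosets: 0+H={0,2,4,6,8,10,12,14,16,18,20,22,24}; 1+H={1,3,5,7,9,11,13,15,17,19,21,23,25}


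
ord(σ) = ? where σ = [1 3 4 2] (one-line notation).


Cycle decomposition: (2 3 4)
Cycle lengths: 3
Order = lcm(3) = 3

ord(σ) = 3


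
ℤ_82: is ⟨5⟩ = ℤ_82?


g generates ℤ_n iff gcd(g, n) = 1
gcd(5, 82) = 1
Since gcd = 1, 5 is a generator.

Yes, 5 generates ℤ_82


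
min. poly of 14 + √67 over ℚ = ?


Let α = 14 + √67. Then α - 14 = √67, so (α - 14)² = 67, giving α² - 28α + 129 = 0. Degree 2 and α ∉ ℚ, so this is the minimal polynomial.

Minimal polynomial: x² - 28x + 129


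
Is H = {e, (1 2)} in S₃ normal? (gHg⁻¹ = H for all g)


H = {e, (1 2)} in S₃
(1 3)(1 2)(1 3)⁻¹ = (2 3) ∉ {e, (1 2)}, so it is not normal

No, not a normal subgroup


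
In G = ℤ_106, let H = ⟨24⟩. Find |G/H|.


|⟨24⟩| = n / gcd(24, 106) = 106 / 2 = 53
H is normal (ℤ_106 is abelian).
|G/H| = |G| / |H| = 106 / 53 = 2

|G/H| = 2


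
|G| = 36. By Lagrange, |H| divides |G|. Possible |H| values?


Lagrange's theorem: |H| divides |G|
|G| = 36
Divisors of 36: 1, 2, 3, 4, 6, 9, 12, 18, 36

Possible subgroup orders: {1, 2, 3, 4, 6, 9, 12, 18, 36}


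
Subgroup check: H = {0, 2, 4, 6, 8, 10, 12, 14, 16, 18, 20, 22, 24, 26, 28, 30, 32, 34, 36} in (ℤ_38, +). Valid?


Subgroup test for H = {0, 2, 4, 6, 8, 10, 12, 14, 16, 18, 20, 22, 24, 26, 28, 30, 32, 34, 36} in (ℤ_38, +):
(1) 0 ∈ H? Yes
(2) Closure: for all a,b ∈ H, (a+b) mod 38 ∈ H? Yes
(3) Inverses: for all a ∈ H, -a mod 38 ∈ H? Yes

Yes, H is a subgroup of ℤ_38


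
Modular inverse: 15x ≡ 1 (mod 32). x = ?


Use the extended Euclidean algorithm to write 1 = 15·s + 32·t; then s mod 32 is the inverse.
Euclidean algorithm:
  15 = 0·32 + 15
  32 = 2·15 + 2
  15 = 7·2 + 1
  2 = 2·1 + 0
gcd(15,32) = 1
Back-substitution gives: 15·(15) + 32·(-7) = 1
So 15⁻¹ ≡ 15 ≡ 15 (mod 32)
Check: 15 × 15 = 225 ≡ 1 (mod 32) ✓

15⁻¹ ≡ 15 (mod 32)


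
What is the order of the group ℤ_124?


ℤ_n has n elements.

|ℤ_124| = 124


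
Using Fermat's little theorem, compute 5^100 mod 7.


Fermat's little theorem: if p is prime and gcd(a,p)=1, then a^(p-1) ≡ 1 (mod p)
p = 7 is prime, gcd(5,7) = 1
Reduce exponent: 100 mod 6 = 4
So 5^100 ≡ 5^4 (mod 7)
5^4 mod 7 = 2

5^100 ≡ 2 (mod 7)


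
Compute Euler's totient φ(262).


Factor n: 262 = 2 × 131
φ(n) = n · ∏(1 - 1/p) over distinct primes p | n
φ(262) = 262 · (1 - 1/2) · (1 - 1/131) = 130

φ(262) = 130


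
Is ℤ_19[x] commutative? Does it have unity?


ℤ_19 is a field (n prime), so ℤ_19[x] is a commutative integral domain with unity
Commutative: Yes
Integral domain: Yes
Has unity: Yes

ℤ_19[x]: Commutative=Yes, Unity=Yes


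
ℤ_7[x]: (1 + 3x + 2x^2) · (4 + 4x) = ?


Expand and collect like terms; reduce coefficients mod 7:
x^0: 1·4 = 4 ≡ 4 (mod 7)
x^1: 1·4 + 3·4 = 16 ≡ 2 (mod 7)
x^2: 3·4 + 2·4 = 20 ≡ 6 (mod 7)
x^3: 2·4 = 8 ≡ 1 (mod 7)
Result: 4 + 2x + 6x^2 + x^3

f · g = 4 + 2x + 6x^2 + x^3


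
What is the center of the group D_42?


Z(G) = {g ∈ G | gx = xg for all x ∈ G}
For even n, Z(D_n) = {e, r^(n/2)}: the 180° rotation r^21 commutes with every reflection and rotation

Z(D_42) = {e, r^21}


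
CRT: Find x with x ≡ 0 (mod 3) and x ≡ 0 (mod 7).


m₁ = 3, m₂ = 7, gcd = 1, so CRT applies. M = m₁·m₂ = 21
Let M₁ = M/m₁ = 7, M₂ = M/m₂ = 3
Find y₁ ≡ M₁⁻¹ (mod m₁): 7⁻¹ ≡ 1 (mod 3)
Find y₂ ≡ M₂⁻¹ (mod m₂): 3⁻¹ ≡ 5 (mod 7)
x = a₁·M₁·y₁ + a₂·M₂·y₂ = 0·7·1 + 0·3·5 = 0
Reduce mod 21: x ≡ 0
Check: 0 mod 3 = 0 ✓, 0 mod 7 = 0 ✓

x ≡ 0 (mod 21)


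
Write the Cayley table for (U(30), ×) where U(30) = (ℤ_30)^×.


Elements: {1, 7, 11, 13, 17, 19, 23, 29}
Operation: multiplication mod 30
Entry (a, b) = (a × b) mod 30

Cayley table:
   |  1 |  7 | 11 | 13 | 17 | 19 | 23 | 29
 1 |  1 |  7 | 11 | 13 | 17 | 19 | 23 | 29
 7 |  7 | 19 | 17 |  1 | 29 | 13 | 11 | 23
11 | 11 | 17 |  1 | 23 |  7 | 29 | 13 | 19
13 | 13 |  1 | 23 | 19 | 11 |  7 | 29 | 17
17 | 17 | 29 |  7 | 11 | 19 | 23 |  1 | 13
19 | 19 | 13 | 29 |  7 | 23 |  1 | 17 | 11
23 | 23 | 11 | 13 | 29 |  1 | 17 | 19 |  7
29 | 29 | 23 | 19 | 17 | 13 | 11 |  7 |  1


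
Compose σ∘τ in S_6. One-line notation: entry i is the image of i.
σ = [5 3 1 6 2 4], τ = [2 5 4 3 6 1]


σ∘τ: apply τ first, then σ
1 →τ 2 →σ 3
2 →τ 5 →σ 2
3 →τ 4 →σ 6
4 →τ 3 →σ 1
5 →τ 6 →σ 4
6 →τ 1 →σ 5

σ∘τ = [3 2 6 1 4 5]


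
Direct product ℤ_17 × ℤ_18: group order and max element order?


|ℤ_17 × ℤ_18| = 17 × 18 = 306
Max element order = lcm(17,18) = 306
Cyclic? Yes (gcd=1)

|ℤ_17×ℤ_18| = 306, max element order = 306


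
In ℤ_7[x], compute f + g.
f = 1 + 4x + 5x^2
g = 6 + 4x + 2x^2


Add coefficients mod 7:
x^0: 1 + 6 = 0 (mod 7)
x^1: 4 + 4 = 1 (mod 7)
x^2: 5 + 2 = 0 (mod 7)
Result: x

f + g = x


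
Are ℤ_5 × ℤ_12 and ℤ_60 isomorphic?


Comparing ℤ_5 × ℤ_12 and ℤ_60:
gcd(5,12) = 1, so ℤ_5 × ℤ_12 ≅ ℤ_60 (CRT)

Yes, ℤ_5 × ℤ_12 ≅ ℤ_60


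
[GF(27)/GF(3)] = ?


GF(27) = GF(3^3), so the extension degree is 3

[GF(27)/GF(3)] = 3


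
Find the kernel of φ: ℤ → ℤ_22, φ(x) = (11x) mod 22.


Kernel = preimage of identity
ker(φ) = {x ∈ ℤ : 11x ≡ 0 (mod 22)}. gcd(11,22) = 11, so 11x ≡ 0 (mod 22) ⟺ x ≡ 0 (mod 22/11 = 2). Hence ker(φ) = 2ℤ

ker(φ) = 2ℤ


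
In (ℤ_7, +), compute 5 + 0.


Operation: addition mod 7
5 + 0 = (a + b) mod 7 with a = 5, b = 0

5 + 0 = 5


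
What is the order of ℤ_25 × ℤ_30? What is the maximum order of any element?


|ℤ_25 × ℤ_30| = 25 × 30 = 750
Max element order = lcm(25,30) = 150
Cyclic? No (gcd=5)

|ℤ_25×ℤ_30| = 750, max element order = 150


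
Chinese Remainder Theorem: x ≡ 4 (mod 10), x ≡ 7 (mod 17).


m₁ = 10, m₂ = 17, gcd = 1, so CRT applies. M = m₁·m₂ = 170
Let M₁ = M/m₁ = 17, M₂ = M/m₂ = 10
Find y₁ ≡ M₁⁻¹ (mod m₁): 17⁻¹ ≡ 3 (mod 10)
Find y₂ ≡ M₂⁻¹ (mod m₂): 10⁻¹ ≡ 12 (mod 17)
x = a₁·M₁·y₁ + a₂·M₂·y₂ = 4·17·3 + 7·10·12 = 1044
Reduce mod 170: x ≡ 24
Check: 24 mod 10 = 4 ✓, 24 mod 17 = 7 ✓

x ≡ 24 (mod 170)


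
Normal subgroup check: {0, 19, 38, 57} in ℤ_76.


H = {0, 19, 38, 57} in ℤ_76
ℤ_76 is abelian; every subgroup of an abelian group is normal

Yes, normal subgroup


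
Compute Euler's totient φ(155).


Factor n: 155 = 5 × 31
φ(n) = n · ∏(1 - 1/p) over distinct primes p | n
φ(155) = 155 · (1 - 1/5) · (1 - 1/31) = 120

φ(155) = 120


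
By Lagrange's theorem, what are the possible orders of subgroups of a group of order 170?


Lagrange's theorem: |H| divides |G|
|G| = 170
Divisors of 170: 1, 2, 5, 10, 17, 34, 85, 170

Possible subgroup orders: {1, 2, 5, 10, 17, 34, 85, 170}


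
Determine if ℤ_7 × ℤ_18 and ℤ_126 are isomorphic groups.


Comparing ℤ_7 × ℤ_18 and ℤ_126:
gcd(7,18) = 1, so ℤ_7 × ℤ_18 ≅ ℤ_126 (CRT)

Yes, ℤ_7 × ℤ_18 ≅ ℤ_126


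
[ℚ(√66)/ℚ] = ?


√66 has minimal polynomial x² - 66 (irreducible over ℚ since 66 is squarefree)

[ℚ(√66)/ℚ] = 2


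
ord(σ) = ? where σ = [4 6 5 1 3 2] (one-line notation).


Cycle decomposition: (1 4) (2 6) (3 5)
Cycle lengths: 2, 2, 2
Order = lcm(2, 2, 2) = 2

ord(σ) = 2


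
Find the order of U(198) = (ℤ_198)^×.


U(n) is the group of units mod n; |U(n)| = φ(n)
|U(198)| = φ(198) = 60

|U(198) = (ℤ_198)^×| = 60


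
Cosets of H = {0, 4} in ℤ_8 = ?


H = {0, 4}, |H| = 2
Number of cosets = |G|/|H| = 8/2 = 4
0 + H = {0, 4}
1 + H = {1, 5}
2 + H = {2, 6}
3 + H = {3, 7}

Cosets: 0+H={0,4}; 1+H={1,5}; 2+H={2,6}; 3+H={3,7}


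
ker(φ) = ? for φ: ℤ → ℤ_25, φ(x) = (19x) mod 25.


Kernel = preimage of identity
ker(φ) = {x ∈ ℤ : 19x ≡ 0 (mod 25)}. gcd(19,25) = 1, so 19x ≡ 0 (mod 25) ⟺ x ≡ 0 (mod 25/1 = 25). Hence ker(φ) = 25ℤ

ker(φ) = 25ℤ


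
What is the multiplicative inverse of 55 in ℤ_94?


Use the extended Euclidean algorithm to write 1 = 55·s + 94·t; then s mod 94 is the inverse.
Euclidean algorithm:
  55 = 0·94 + 55
  94 = 1·55 + 39
  55 = 1·39 + 16
  39 = 2·16 + 7
  16 = 2·7 + 2
  7 = 3·2 + 1
  2 = 2·1 + 0
gcd(55,94) = 1
Back-substitution gives: 55·(-41) + 94·(24) = 1
So 55⁻¹ ≡ -41 ≡ 53 (mod 94)
Check: 55 × 53 = 2915 ≡ 1 (mod 94) ✓

55⁻¹ ≡ 53 (mod 94)


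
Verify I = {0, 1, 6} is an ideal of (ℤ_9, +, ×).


Check ideal conditions for I = {0, 1, 6} in ℤ_9:
(1) I is an additive subgroup? No
(2) For r ∈ ℤ_9 and a ∈ I: r·a ∈ I? No  [counterexample: r=2, a=1, r·a mod 9 = 2 ∉ I]

No, I is not an ideal of ℤ_9


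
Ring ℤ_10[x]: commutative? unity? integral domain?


ℤ_10 has zero divisors (2·5 ≡ 0), and these lift to constant zero divisors in ℤ_10[x]; so not an integral domain
Commutative: Yes
Integral domain: No
Has unity: Yes

ℤ_10[x]: Commutative=Yes, Unity=Yes


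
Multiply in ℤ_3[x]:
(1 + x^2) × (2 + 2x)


Expand and collect like terms; reduce coefficients mod 3:
x^0: 1·2 = 2 ≡ 2 (mod 3)
x^1: 1·2 + 0·2 = 2 ≡ 2 (mod 3)
x^2: 0·2 + 1·2 = 2 ≡ 2 (mod 3)
x^3: 1·2 = 2 ≡ 2 (mod 3)
Result: 2 + 2x + 2x^2 + 2x^3

f · g = 2 + 2x + 2x^2 + 2x^3


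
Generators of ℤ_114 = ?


g generates ℤ_n iff gcd(g,n) = 1
Prime factors of 114: 2, 3, 19
Generators are g ∈ {1,...,113} not divisible by any of these primes.
Generators: {1, 5, 7, 11, 13, 17, 23, 25, 29, 31, 35, 37, 41, 43, 47, 49, 53, 55, 59, 61, 65, 67, 71, 73, 77, 79, 83, 85, 89, 91, 97, 101, 103, 107, 109, 113}
Number of generators = φ(114) = 36

Generators of ℤ_114 = {1, 5, 7, 11, 13, 17, 23, 25, 29, 31, 35, 37, 41, 43, 47, 49, 53, 55, 59, 61, 65, 67, 71, 73, 77, 79, 83, 85, 89, 91, 97, 101, 103, 107, 109, 113}


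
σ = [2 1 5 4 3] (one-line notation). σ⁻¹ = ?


To find σ⁻¹, swap domain and range:
σ(1) = 2 → σ⁻¹(2) = 1
σ(2) = 1 → σ⁻¹(1) = 2
σ(3) = 5 → σ⁻¹(5) = 3
σ(4) = 4 → σ⁻¹(4) = 4
σ(5) = 3 → σ⁻¹(3) = 5

σ⁻¹ = [2 1 5 4 3]


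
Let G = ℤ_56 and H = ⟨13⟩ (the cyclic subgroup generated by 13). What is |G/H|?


|⟨13⟩| = n / gcd(13, 56) = 56 / 1 = 56
H is normal (ℤ_56 is abelian).
|G/H| = |G| / |H| = 56 / 56 = 1

|G/H| = 1


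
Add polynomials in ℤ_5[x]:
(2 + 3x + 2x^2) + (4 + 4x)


Add coefficients mod 5:
x^0: 2 + 4 = 1 (mod 5)
x^1: 3 + 4 = 2 (mod 5)
x^2: 2 + 0 = 2 (mod 5)
Result: 1 + 2x + 2x^2

f + g = 1 + 2x + 2x^2


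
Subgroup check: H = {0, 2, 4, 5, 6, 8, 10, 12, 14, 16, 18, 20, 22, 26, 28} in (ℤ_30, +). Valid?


Subgroup test for H = {0, 2, 4, 5, 6, 8, 10, 12, 14, 16, 18, 20, 22, 26, 28} in (ℤ_30, +):
(1) 0 ∈ H? Yes
(2) Closure: for all a,b ∈ H, (a+b) mod 30 ∈ H? No  [counterexample: 2 + 5 = 7 ∉ H]
(3) Inverses: for all a ∈ H, -a mod 30 ∈ H? No

No, H is not a subgroup of ℤ_30


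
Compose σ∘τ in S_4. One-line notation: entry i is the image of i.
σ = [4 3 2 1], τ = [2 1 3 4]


σ∘τ: apply τ first, then σ
1 →τ 2 →σ 3
2 →τ 1 →σ 4
3 →τ 3 →σ 2
4 →τ 4 →σ 1

σ∘τ = [3 4 2 1]


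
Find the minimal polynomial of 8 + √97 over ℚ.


Let α = 8 + √97. Then α - 8 = √97, so (α - 8)² = 97, giving α² - 16α - 33 = 0. Degree 2 and α ∉ ℚ, so this is the minimal polynomial.

Minimal polynomial: x² - 16x - 33


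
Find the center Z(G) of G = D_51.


Z(G) = {g ∈ G | gx = xg for all x ∈ G}
For odd n, Z(D_n) = {e}: no nontrivial rotation commutes with all reflections

Z(D_51) = {e}


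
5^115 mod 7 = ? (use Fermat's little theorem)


Fermat's little theorem: if p is prime and gcd(a,p)=1, then a^(p-1) ≡ 1 (mod p)
p = 7 is prime, gcd(5,7) = 1
Reduce exponent: 115 mod 6 = 1
So 5^115 ≡ 5^1 (mod 7)
5^1 mod 7 = 5

5^115 ≡ 5 (mod 7)


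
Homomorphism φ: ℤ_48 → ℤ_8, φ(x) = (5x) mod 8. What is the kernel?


Kernel = preimage of identity
ker(φ) = {x ∈ ℤ_48 : 5x ≡ 0 (mod 8)}. Since 8 | 48, φ is well-defined. The kernel is the cyclic subgroup ⟨8⟩ of ℤ_48 (order 6), i.e. {0, 8, 16, 24, 32, 40}

ker(φ) = {0, 8, 16, 24, 32, 40}


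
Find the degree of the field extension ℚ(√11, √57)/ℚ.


[ℚ(√11,√57):ℚ] = [ℚ(√11,√57):ℚ(√11)]·[ℚ(√11):ℚ] = 2·2 = 4

[ℚ(√11, √57)/ℚ] = 4


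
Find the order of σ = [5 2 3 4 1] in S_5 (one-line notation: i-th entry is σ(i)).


Cycle decomposition: (1 5)
Cycle lengths: 2
Order = lcm(2) = 2

ord(σ) = 2


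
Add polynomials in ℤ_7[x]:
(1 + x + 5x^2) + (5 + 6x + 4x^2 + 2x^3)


Add coefficients mod 7:
x^0: 1 + 5 = 6 (mod 7)
x^1: 1 + 6 = 0 (mod 7)
x^2: 5 + 4 = 2 (mod 7)
x^3: 0 + 2 = 2 (mod 7)
Result: 6 + 2x^2 + 2x^3

f + g = 6 + 2x^2 + 2x^3


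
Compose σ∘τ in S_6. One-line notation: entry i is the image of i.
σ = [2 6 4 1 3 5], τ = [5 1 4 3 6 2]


σ∘τ: apply τ first, then σ
1 →τ 5 →σ 3
2 →τ 1 →σ 2
3 →τ 4 →σ 1
4 →τ 3 →σ 4
5 →τ 6 →σ 5
6 →τ 2 →σ 6

σ∘τ = [3 2 1 4 5 6]


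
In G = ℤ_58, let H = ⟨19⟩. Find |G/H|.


|⟨19⟩| = n / gcd(19, 58) = 58 / 1 = 58
H is normal (ℤ_58 is abelian).
|G/H| = |G| / |H| = 58 / 58 = 1

|G/H| = 1


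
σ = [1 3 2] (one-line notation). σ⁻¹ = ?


To find σ⁻¹, swap domain and range:
σ(1) = 1 → σ⁻¹(1) = 1
σ(2) = 3 → σ⁻¹(3) = 2
σ(3) = 2 → σ⁻¹(2) = 3

σ⁻¹ = [1 3 2]


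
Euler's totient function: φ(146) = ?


Factor n: 146 = 2 × 73
φ(n) = n · ∏(1 - 1/p) over distinct primes p | n
φ(146) = 146 · (1 - 1/2) · (1 - 1/73) = 72

φ(146) = 72


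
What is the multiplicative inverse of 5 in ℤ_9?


Use the extended Euclidean algorithm to write 1 = 5·s + 9·t; then s mod 9 is the inverse.
Euclidean algorithm:
  5 = 0·9 + 5
  9 = 1·5 + 4
  5 = 1·4 + 1
  4 = 4·1 + 0
gcd(5,9) = 1
Back-substitution gives: 5·(2) + 9·(-1) = 1
So 5⁻¹ ≡ 2 ≡ 2 (mod 9)
Check: 5 × 2 = 10 ≡ 1 (mod 9) ✓

5⁻¹ ≡ 2 (mod 9)


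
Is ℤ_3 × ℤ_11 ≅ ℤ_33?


Comparing ℤ_3 × ℤ_11 and ℤ_33:
gcd(3,11) = 1, so ℤ_3 × ℤ_11 ≅ ℤ_33 (CRT)

Yes, ℤ_3 × ℤ_11 ≅ ℤ_33


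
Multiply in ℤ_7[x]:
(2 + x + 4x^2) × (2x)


Expand and collect like terms; reduce coefficients mod 7:
x^0: 2·0 = 0 ≡ 0 (mod 7)
x^1: 2·2 + 1·0 = 4 ≡ 4 (mod 7)
x^2: 1·2 + 4·0 = 2 ≡ 2 (mod 7)
x^3: 4·2 = 8 ≡ 1 (mod 7)
Result: 4x + 2x^2 + x^3

f · g = 4x + 2x^2 + x^3


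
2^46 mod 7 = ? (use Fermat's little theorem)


Fermat's little theorem: if p is prime and gcd(a,p)=1, then a^(p-1) ≡ 1 (mod p)
p = 7 is prime, gcd(2,7) = 1
Reduce exponent: 46 mod 6 = 4
So 2^46 ≡ 2^4 (mod 7)
2^4 mod 7 = 2

2^46 ≡ 2 (mod 7)


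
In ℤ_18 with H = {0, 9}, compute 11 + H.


11 + H = {11 + h (mod 18) : h ∈ H}
11+0=11, 11+9=2
11 + H = {2, 11} = 2 + H

11 + H = {2, 11}


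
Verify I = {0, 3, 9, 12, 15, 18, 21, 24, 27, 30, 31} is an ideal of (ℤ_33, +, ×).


Check ideal conditions for I = {0, 3, 9, 12, 15, 18, 21, 24, 27, 30, 31} in ℤ_33:
(1) I is an additive subgroup? No
(2) For r ∈ ℤ_33 and a ∈ I: r·a ∈ I? No  [counterexample: r=2, a=3, r·a mod 33 = 6 ∉ I]

No, I is not an ideal of ℤ_33


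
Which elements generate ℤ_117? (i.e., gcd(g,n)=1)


g generates ℤ_n iff gcd(g,n) = 1
Prime factors of 117: 3, 13
Generators are g ∈ {1,...,116} not divisible by any of these primes.
Generators: {1, 2, 4, 5, 7, 8, 10, 11, 14, 16, 17, 19, 20, 22, 23, 25, 28, 29, 31, 32, 34, 35, 37, 38, 40, 41, 43, 44, 46, 47, 49, 50, 53, 55, 56, 58, 59, 61, 62, 64, 67, 68, 70, 71, 73, 74, 76, 77, 79, 80, 82, 83, 85, 86, 88, 89, 92, 94, 95, 97, 98, 100, 101, 103, 106, 107, 109, 110, 112, 113, 115, 116}
Number of generators = φ(117) = 72

Generators of ℤ_117 = {1, 2, 4, 5, 7, 8, 10, 11, 14, 16, 17, 19, 20, 22, 23, 25, 28, 29, 31, 32, 34, 35, 37, 38, 40, 41, 43, 44, 46, 47, 49, 50, 53, 55, 56, 58, 59, 61, 62, 64, 67, 68, 70, 71, 73, 74, 76, 77, 79, 80, 82, 83, 85, 86, 88, 89, 92, 94, 95, 97, 98, 100, 101, 103, 106, 107, 109, 110, 112, 113, 115, 116}


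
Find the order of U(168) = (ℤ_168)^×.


U(n) is the group of units mod n; |U(n)| = φ(n)
|U(168)| = φ(168) = 48

|U(168) = (ℤ_168)^×| = 48


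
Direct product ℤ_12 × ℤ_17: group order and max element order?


|ℤ_12 × ℤ_17| = 12 × 17 = 204
Max element order = lcm(12,17) = 204
Cyclic? Yes (gcd=1)

|ℤ_12×ℤ_17| = 204, max element order = 204


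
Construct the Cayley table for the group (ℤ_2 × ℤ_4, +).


Elements: {(0,0), (0,1), (0,2), (0,3), (1,0), (1,1), (1,2), (1,3)}
Operation: componentwise addition mod (2, 4)
Entry (a, b) = ((a₁+b₁) mod 2, (a₂+b₂) mod 4)

Cayley table:
      | (0,0) | (0,1) | (0,2) | (0,3) | (1,0) | (1,1) | (1,2) | (1,3)
(0,0) | (0,0) | (0,1) | (0,2) | (0,3) | (1,0) | (1,1) | (1,2) | (1,3)
(0,1) | (0,1) | (0,2) | (0,3) | (0,0) | (1,1) | (1,2) | (1,3) | (1,0)
(0,2) | (0,2) | (0,3) | (0,0) | (0,1) | (1,2) | (1,3) | (1,0) | (1,1)
(0,3) | (0,3) | (0,0) | (0,1) | (0,2) | (1,3) | (1,0) | (1,1) | (1,2)
(1,0) | (1,0) | (1,1) | (1,2) | (1,3) | (0,0) | (0,1) | (0,2) | (0,3)
(1,1) | (1,1) | (1,2) | (1,3) | (1,0) | (0,1) | (0,2) | (0,3) | (0,0)
(1,2) | (1,2) | (1,3) | (1,0) | (1,1) | (0,2) | (0,3) | (0,0) | (0,1)
(1,3) | (1,3) | (1,0) | (1,1) | (1,2) | (0,3) | (0,0) | (0,1) | (0,2)


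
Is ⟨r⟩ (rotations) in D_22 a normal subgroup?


H = ⟨r⟩ (rotations) in D_22
The rotation subgroup ⟨r⟩ has index 2 in D_22, so it is normal

Yes, normal subgroup


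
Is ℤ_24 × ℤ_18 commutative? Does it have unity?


Direct product ring; commutative with unity (1,1); but (1,0)·(0,1) = (0,0) gives zero divisors, so not an integral domain
Commutative: Yes
Integral domain: No
Has unity: Yes

ℤ_24 × ℤ_18: Commutative=Yes, Unity=Yes


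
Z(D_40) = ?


Z(G) = {g ∈ G | gx = xg for all x ∈ G}
For even n, Z(D_n) = {e, r^(n/2)}: the 180° rotation r^20 commutes with every reflection and rotation

Z(D_40) = {e, r^20}


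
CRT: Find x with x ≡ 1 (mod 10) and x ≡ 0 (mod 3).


m₁ = 10, m₂ = 3, gcd = 1, so CRT applies. M = m₁·m₂ = 30
Let M₁ = M/m₁ = 3, M₂ = M/m₂ = 10
Find y₁ ≡ M₁⁻¹ (mod m₁): 3⁻¹ ≡ 7 (mod 10)
Find y₂ ≡ M₂⁻¹ (mod m₂): 10⁻¹ ≡ 1 (mod 3)
x = a₁·M₁·y₁ + a₂·M₂·y₂ = 1·3·7 + 0·10·1 = 21
Reduce mod 30: x ≡ 21
Check: 21 mod 10 = 1 ✓, 21 mod 3 = 0 ✓

x ≡ 21 (mod 30)


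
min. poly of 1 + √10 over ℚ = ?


Let α = 1 + √10. Then α - 1 = √10, so (α - 1)² = 10, giving α² - 2α - 9 = 0. Degree 2 and α ∉ ℚ, so this is the minimal polynomial.

Minimal polynomial: x² - 2x - 9


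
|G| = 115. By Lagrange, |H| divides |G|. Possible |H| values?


Lagrange's theorem: |H| divides |G|
|G| = 115
Divisors of 115: 1, 5, 23, 115

Possible subgroup orders: {1, 5, 23, 115}


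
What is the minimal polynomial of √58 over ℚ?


√58 satisfies x² - 58 = 0, irreducible over ℚ since 58 is squarefree

Minimal polynomial: x² - 58


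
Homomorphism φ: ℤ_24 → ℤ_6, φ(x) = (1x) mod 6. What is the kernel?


Kernel = preimage of identity
ker(φ) = {x ∈ ℤ_24 : 1x ≡ 0 (mod 6)}. Since 6 | 24, φ is well-defined. The kernel is the cyclic subgroup ⟨6⟩ of ℤ_24 (order 4), i.e. {0, 6, 12, 18}

ker(φ) = {0, 6, 12, 18}


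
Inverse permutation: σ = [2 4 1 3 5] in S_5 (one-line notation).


To find σ⁻¹, swap domain and range:
σ(1) = 2 → σ⁻¹(2) = 1
σ(2) = 4 → σ⁻¹(4) = 2
σ(3) = 1 → σ⁻¹(1) = 3
σ(4) = 3 → σ⁻¹(3) = 4
σ(5) = 5 → σ⁻¹(5) = 5

σ⁻¹ = [3 1 4 2 5]


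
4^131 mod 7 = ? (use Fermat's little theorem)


Fermat's little theorem: if p is prime and gcd(a,p)=1, then a^(p-1) ≡ 1 (mod p)
p = 7 is prime, gcd(4,7) = 1
Reduce exponent: 131 mod 6 = 5
So 4^131 ≡ 4^5 (mod 7)
4^5 mod 7 = 2

4^131 ≡ 2 (mod 7)


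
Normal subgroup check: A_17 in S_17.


H = A_17 in S_17
A_17 has index 2 in S_17, and every subgroup of index 2 is normal

Yes, normal subgroup


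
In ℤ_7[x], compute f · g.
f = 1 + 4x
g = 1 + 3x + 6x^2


Expand and collect like terms; reduce coefficients mod 7:
x^0: 1·1 = 1 ≡ 1 (mod 7)
x^1: 1·3 + 4·1 = 7 ≡ 0 (mod 7)
x^2: 1·6 + 4·3 = 18 ≡ 4 (mod 7)
x^3: 4·6 = 24 ≡ 3 (mod 7)
Result: 1 + 4x^2 + 3x^3

f · g = 1 + 4x^2 + 3x^3


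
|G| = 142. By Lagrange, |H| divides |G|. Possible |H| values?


Lagrange's theorem: |H| divides |G|
|G| = 142
Divisors of 142: 1, 2, 71, 142

Possible subgroup orders: {1, 2, 71, 142}


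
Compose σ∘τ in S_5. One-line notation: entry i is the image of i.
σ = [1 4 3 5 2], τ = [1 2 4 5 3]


σ∘τ: apply τ first, then σ
1 →τ 1 →σ 1
2 →τ 2 →σ 4
3 →τ 4 →σ 5
4 →τ 5 →σ 2
5 →τ 3 →σ 3

σ∘τ = [1 4 5 2 3]


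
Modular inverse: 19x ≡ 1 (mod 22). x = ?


Use the extended Euclidean algorithm to write 1 = 19·s + 22·t; then s mod 22 is the inverse.
Euclidean algorithm:
  19 = 0·22 + 19
  22 = 1·19 + 3
  19 = 6·3 + 1
  3 = 3·1 + 0
gcd(19,22) = 1
Back-substitution gives: 19·(7) + 22·(-6) = 1
So 19⁻¹ ≡ 7 ≡ 7 (mod 22)
Check: 19 × 7 = 133 ≡ 1 (mod 22) ✓

19⁻¹ ≡ 7 (mod 22)


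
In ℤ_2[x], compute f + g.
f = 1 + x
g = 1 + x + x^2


Add coefficients mod 2:
x^0: 1 + 1 = 0 (mod 2)
x^1: 1 + 1 = 0 (mod 2)
x^2: 0 + 1 = 1 (mod 2)
Result: x^2

f + g = x^2


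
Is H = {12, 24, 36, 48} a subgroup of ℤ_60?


Subgroup test for H = {12, 24, 36, 48} in (ℤ_60, +):
(1) 0 ∈ H? No
(2) Closure: for all a,b ∈ H, (a+b) mod 60 ∈ H? No  [counterexample: 12 + 48 = 0 ∉ H]
(3) Inverses: for all a ∈ H, -a mod 60 ∈ H? Yes

No, H is not a subgroup of ℤ_60


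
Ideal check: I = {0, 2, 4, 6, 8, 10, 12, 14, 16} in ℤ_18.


Check ideal conditions for I = {0, 2, 4, 6, 8, 10, 12, 14, 16} in ℤ_18:
(1) I is an additive subgroup? Yes
(2) For r ∈ ℤ_18 and a ∈ I: r·a ∈ I? Yes

Yes, I is an ideal of ℤ_18


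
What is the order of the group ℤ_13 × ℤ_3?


|A × B| = |A| · |B|
|ℤ_13 × ℤ_3| = 13 × 3 = 39

|ℤ_13 × ℤ_3| = 39


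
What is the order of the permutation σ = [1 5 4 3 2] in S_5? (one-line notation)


Cycle decomposition: (2 5) (3 4)
Cycle lengths: 2, 2
Order = lcm(2, 2) = 2

ord(σ) = 2


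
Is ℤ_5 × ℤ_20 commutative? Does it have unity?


Direct product ring; commutative with unity (1,1); but (1,0)·(0,1) = (0,0) gives zero divisors, so not an integral domain
Commutative: Yes
Integral domain: No
Has unity: Yes

ℤ_5 × ℤ_20: Commutative=Yes, Unity=Yes


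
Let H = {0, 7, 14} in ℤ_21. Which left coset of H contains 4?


4 + H = {4 + h (mod 21) : h ∈ H}
4+0=4, 4+7=11, 4+14=18

4 + H = {4, 11, 18}


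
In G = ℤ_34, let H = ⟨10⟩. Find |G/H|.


|⟨10⟩| = n / gcd(10, 34) = 34 / 2 = 17
H is normal (ℤ_34 is abelian).
|G/H| = |G| / |H| = 34 / 17 = 2

|G/H| = 2


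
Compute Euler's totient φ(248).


Factor n: 248 = 2^3 × 31
φ(n) = n · ∏(1 - 1/p) over distinct primes p | n
φ(248) = 248 · (1 - 1/2) · (1 - 1/31) = 120

φ(248) = 120


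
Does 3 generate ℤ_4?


g generates ℤ_n iff gcd(g, n) = 1
gcd(3, 4) = 1
Since gcd = 1, 3 is a generator.

Yes, 3 generates ℤ_4


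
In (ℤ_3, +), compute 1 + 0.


Operation: addition mod 3
1 + 0 = (a + b) mod 3 with a = 1, b = 0

1 + 0 = 1


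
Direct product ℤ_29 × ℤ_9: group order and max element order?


|ℤ_29 × ℤ_9| = 29 × 9 = 261
Max element order = lcm(29,9) = 261
Cyclic? Yes (gcd=1)

|ℤ_29×ℤ_9| = 261, max element order = 261


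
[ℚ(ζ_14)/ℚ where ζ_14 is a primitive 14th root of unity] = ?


[ℚ(ζ_n):ℚ] = deg Φ_n(x) = φ(n). Here φ(14) = 6

[ℚ(ζ_14)/ℚ where ζ_14 is a primitive 14th root of unity] = 6


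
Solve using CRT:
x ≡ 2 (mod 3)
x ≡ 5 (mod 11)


m₁ = 3, m₂ = 11, gcd = 1, so CRT applies. M = m₁·m₂ = 33
Let M₁ = M/m₁ = 11, M₂ = M/m₂ = 3
Find y₁ ≡ M₁⁻¹ (mod m₁): 11⁻¹ ≡ 2 (mod 3)
Find y₂ ≡ M₂⁻¹ (mod m₂): 3⁻¹ ≡ 4 (mod 11)
x = a₁·M₁·y₁ + a₂·M₂·y₂ = 2·11·2 + 5·3·4 = 104
Reduce mod 33: x ≡ 5
Check: 5 mod 3 = 2 ✓, 5 mod 11 = 5 ✓

x ≡ 5 (mod 33)


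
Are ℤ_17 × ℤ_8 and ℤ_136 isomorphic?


Comparing ℤ_17 × ℤ_8 and ℤ_136:
gcd(17,8) = 1, so ℤ_17 × ℤ_8 ≅ ℤ_136 (CRT)

Yes, ℤ_17 × ℤ_8 ≅ ℤ_136


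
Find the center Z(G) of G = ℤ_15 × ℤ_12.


Z(G) = {g ∈ G | gx = xg for all x ∈ G}
Direct product of abelian groups is abelian, so Z(G) = G

Z(ℤ_15 × ℤ_12) = ℤ_15 × ℤ_12


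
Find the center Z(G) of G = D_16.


Z(G) = {g ∈ G | gx = xg for all x ∈ G}
For even n, Z(D_n) = {e, r^(n/2)}: the 180° rotation r^8 commutes with every reflection and rotation

Z(D_16) = {e, r^8}


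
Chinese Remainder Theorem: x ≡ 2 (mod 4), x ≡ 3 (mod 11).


m₁ = 4, m₂ = 11, gcd = 1, so CRT applies. M = m₁·m₂ = 44
Let M₁ = M/m₁ = 11, M₂ = M/m₂ = 4
Find y₁ ≡ M₁⁻¹ (mod m₁): 11⁻¹ ≡ 3 (mod 4)
Find y₂ ≡ M₂⁻¹ (mod m₂): 4⁻¹ ≡ 3 (mod 11)
x = a₁·M₁·y₁ + a₂·M₂·y₂ = 2·11·3 + 3·4·3 = 102
Reduce mod 44: x ≡ 14
Check: 14 mod 4 = 2 ✓, 14 mod 11 = 3 ✓

x ≡ 14 (mod 44)


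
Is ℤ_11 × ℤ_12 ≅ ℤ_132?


Comparing ℤ_11 × ℤ_12 and ℤ_132:
gcd(11,12) = 1, so ℤ_11 × ℤ_12 ≅ ℤ_132 (CRT)

Yes, ℤ_11 × ℤ_12 ≅ ℤ_132


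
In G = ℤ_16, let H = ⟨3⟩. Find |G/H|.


|⟨3⟩| = n / gcd(3, 16) = 16 / 1 = 16
H is normal (ℤ_16 is abelian).
|G/H| = |G| / |H| = 16 / 16 = 1

|G/H| = 1


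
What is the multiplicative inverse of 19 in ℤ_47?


Use the extended Euclidean algorithm to write 1 = 19·s + 47·t; then s mod 47 is the inverse.
Euclidean algorithm:
  19 = 0·47 + 19
  47 = 2·19 + 9
  19 = 2·9 + 1
  9 = 9·1 + 0
gcd(19,47) = 1
Back-substitution gives: 19·(5) + 47·(-2) = 1
So 19⁻¹ ≡ 5 ≡ 5 (mod 47)
Check: 19 × 5 = 95 ≡ 1 (mod 47) ✓

19⁻¹ ≡ 5 (mod 47)


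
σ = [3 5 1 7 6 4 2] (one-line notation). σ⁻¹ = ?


To find σ⁻¹, swap domain and range:
σ(1) = 3 → σ⁻¹(3) = 1
σ(2) = 5 → σ⁻¹(5) = 2
σ(3) = 1 → σ⁻¹(1) = 3
σ(4) = 7 → σ⁻¹(7) = 4
σ(5) = 6 → σ⁻¹(6) = 5
σ(6) = 4 → σ⁻¹(4) = 6
σ(7) = 2 → σ⁻¹(2) = 7

σ⁻¹ = [3 7 1 6 2 5 4]


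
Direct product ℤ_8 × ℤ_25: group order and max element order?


|ℤ_8 × ℤ_25| = 8 × 25 = 200
Max element order = lcm(8,25) = 200
Cyclic? Yes (gcd=1)

|ℤ_8×ℤ_25| = 200, max element order = 200


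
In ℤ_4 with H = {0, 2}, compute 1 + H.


1 + H = {1 + h (mod 4) : h ∈ H}
1+0=1, 1+2=3

1 + H = {1, 3}


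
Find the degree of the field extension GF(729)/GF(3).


GF(729) = GF(3^6), so the extension degree is 6

[GF(729)/GF(3)] = 6


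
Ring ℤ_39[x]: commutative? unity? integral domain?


ℤ_39 has zero divisors (3·13 ≡ 0), and these lift to constant zero divisors in ℤ_39[x]; so not an integral domain
Commutative: Yes
Integral domain: No
Has unity: Yes

ℤ_39[x]: Commutative=Yes, Unity=Yes


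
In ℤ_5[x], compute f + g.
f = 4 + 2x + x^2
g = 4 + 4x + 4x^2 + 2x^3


Add coefficients mod 5:
x^0: 4 + 4 = 3 (mod 5)
x^1: 2 + 4 = 1 (mod 5)
x^2: 1 + 4 = 0 (mod 5)
x^3: 0 + 2 = 2 (mod 5)
Result: 3 + x + 2x^3

f + g = 3 + x + 2x^3


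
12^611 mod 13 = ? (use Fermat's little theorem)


Fermat's little theorem: if p is prime and gcd(a,p)=1, then a^(p-1) ≡ 1 (mod p)
p = 13 is prime, gcd(12,13) = 1
Reduce exponent: 611 mod 12 = 11
So 12^611 ≡ 12^11 (mod 13)
12^11 mod 13 = 12

12^611 ≡ 12 (mod 13)


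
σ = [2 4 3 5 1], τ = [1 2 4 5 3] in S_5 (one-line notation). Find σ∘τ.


σ∘τ: apply τ first, then σ
1 →τ 1 →σ 2
2 →τ 2 →σ 4
3 →τ 4 →σ 5
4 →τ 5 →σ 1
5 →τ 3 →σ 3

σ∘τ = [2 4 5 1 3]


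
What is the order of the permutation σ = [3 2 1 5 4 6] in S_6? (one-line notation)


Cycle decomposition: (1 3) (4 5)
Cycle lengths: 2, 2
Order = lcm(2, 2) = 2

ord(σ) = 2


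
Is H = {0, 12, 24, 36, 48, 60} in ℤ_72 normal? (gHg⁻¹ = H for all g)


H = {0, 12, 24, 36, 48, 60} in ℤ_72
ℤ_72 is abelian; every subgroup of an abelian group is normal

Yes, normal subgroup


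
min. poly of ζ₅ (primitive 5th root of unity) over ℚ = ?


ζ₅ is a root of Φ₅(x) = x⁴ + x³ + x² + x + 1, irreducible over ℚ

Minimal polynomial: x⁴ + x³ + x² + x + 1


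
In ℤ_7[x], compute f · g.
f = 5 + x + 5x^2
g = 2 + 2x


Expand and collect like terms; reduce coefficients mod 7:
x^0: 5·2 = 10 ≡ 3 (mod 7)
x^1: 5·2 + 1·2 = 12 ≡ 5 (mod 7)
x^2: 1·2 + 5·2 = 12 ≡ 5 (mod 7)
x^3: 5·2 = 10 ≡ 3 (mod 7)
Result: 3 + 5x + 5x^2 + 3x^3

f · g = 3 + 5x + 5x^2 + 3x^3


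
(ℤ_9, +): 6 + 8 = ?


Operation: addition mod 9
6 + 8 = (a + b) mod 9 with a = 6, b = 8

6 + 8 = 5


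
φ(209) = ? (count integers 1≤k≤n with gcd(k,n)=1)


Factor n: 209 = 11 × 19
φ(n) = n · ∏(1 - 1/p) over distinct primes p | n
φ(209) = 209 · (1 - 1/11) · (1 - 1/19) = 180

φ(209) = 180


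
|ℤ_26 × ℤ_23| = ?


|A × B| = |A| · |B|
|ℤ_26 × ℤ_23| = 26 × 23 = 598

|ℤ_26 × ℤ_23| = 598


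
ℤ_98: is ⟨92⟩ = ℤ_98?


g generates ℤ_n iff gcd(g, n) = 1
gcd(92, 98) = 2
Since gcd = 2 ≠ 1, ⟨92⟩ has order 49 < 98, so 92 is not a generator.

No, 92 does not generate ℤ_98


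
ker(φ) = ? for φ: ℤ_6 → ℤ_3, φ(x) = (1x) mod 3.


Kernel = preimage of identity
ker(φ) = {x ∈ ℤ_6 : 1x ≡ 0 (mod 3)}. Since 3 | 6, φ is well-defined. The kernel is the cyclic subgroup ⟨3⟩ of ℤ_6 (order 2), i.e. {0, 3}

ker(φ) = {0, 3}


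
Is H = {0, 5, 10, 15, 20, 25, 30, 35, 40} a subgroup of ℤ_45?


Subgroup test for H = {0, 5, 10, 15, 20, 25, 30, 35, 40} in (ℤ_45, +):
(1) 0 ∈ H? Yes
(2) Closure: for all a,b ∈ H, (a+b) mod 45 ∈ H? Yes
(3) Inverses: for all a ∈ H, -a mod 45 ∈ H? Yes

Yes, H is a subgroup of ℤ_45


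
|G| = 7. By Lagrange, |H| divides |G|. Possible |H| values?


Lagrange's theorem: |H| divides |G|
|G| = 7
Divisors of 7: 1, 7

Possible subgroup orders: {1, 7}


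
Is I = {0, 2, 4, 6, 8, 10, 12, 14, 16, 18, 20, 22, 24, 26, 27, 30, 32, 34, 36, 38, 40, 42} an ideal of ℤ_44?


Check ideal conditions for I = {0, 2, 4, 6, 8, 10, 12, 14, 16, 18, 20, 22, 24, 26, 27, 30, 32, 34, 36, 38, 40, 42} in ℤ_44:
(1) I is an additive subgroup? No
(2) For r ∈ ℤ_44 and a ∈ I: r·a ∈ I? No  [counterexample: r=2, a=14, r·a mod 44 = 28 ∉ I]

No, I is not an ideal of ℤ_44


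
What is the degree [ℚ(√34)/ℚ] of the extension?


√34 has minimal polynomial x² - 34 (irreducible over ℚ since 34 is squarefree)

[ℚ(√34)/ℚ] = 2


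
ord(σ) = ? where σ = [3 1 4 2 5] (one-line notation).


Cycle decomposition: (1 3 4 2)
Cycle lengths: 4
Order = lcm(4) = 4

ord(σ) = 4


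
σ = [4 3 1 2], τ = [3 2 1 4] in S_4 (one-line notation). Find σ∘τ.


σ∘τ: apply τ first, then σ
1 →τ 3 →σ 1
2 →τ 2 →σ 3
3 →τ 1 →σ 4
4 →τ 4 →σ 2

σ∘τ = [1 3 4 2]


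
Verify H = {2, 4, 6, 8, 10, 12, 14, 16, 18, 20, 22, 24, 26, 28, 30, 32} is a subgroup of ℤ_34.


Subgroup test for H = {2, 4, 6, 8, 10, 12, 14, 16, 18, 20, 22, 24, 26, 28, 30, 32} in (ℤ_34, +):
(1) 0 ∈ H? No
(2) Closure: for all a,b ∈ H, (a+b) mod 34 ∈ H? No  [counterexample: 2 + 32 = 0 ∉ H]
(3) Inverses: for all a ∈ H, -a mod 34 ∈ H? Yes

No, H is not a subgroup of ℤ_34


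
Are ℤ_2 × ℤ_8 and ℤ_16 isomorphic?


Comparing ℤ_2 × ℤ_8 and ℤ_16:
gcd(2,8) = 2 ≠ 1. Max element order in ℤ_2×ℤ_8 is lcm(2,8) = 8 < 16, so it has no element of order 16

No, ℤ_2 × ℤ_8 ≇ ℤ_16


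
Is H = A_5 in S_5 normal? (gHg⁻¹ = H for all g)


H = A_5 in S_5
A_5 has index 2 in S_5, and every subgroup of index 2 is normal

Yes, normal subgroup


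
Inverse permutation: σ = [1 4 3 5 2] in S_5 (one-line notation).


To find σ⁻¹, swap domain and range:
σ(1) = 1 → σ⁻¹(1) = 1
σ(2) = 4 → σ⁻¹(4) = 2
σ(3) = 3 → σ⁻¹(3) = 3
σ(4) = 5 → σ⁻¹(5) = 4
σ(5) = 2 → σ⁻¹(2) = 5

σ⁻¹ = [1 5 3 2 4]


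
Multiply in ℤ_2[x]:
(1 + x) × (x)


Expand and collect like terms; reduce coefficients mod 2:
x^0: 1·0 = 0 ≡ 0 (mod 2)
x^1: 1·1 + 1·0 = 1 ≡ 1 (mod 2)
x^2: 1·1 = 1 ≡ 1 (mod 2)
Result: x + x^2

f · g = x + x^2


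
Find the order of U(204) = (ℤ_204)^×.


U(n) is the group of units mod n; |U(n)| = φ(n)
|U(204)| = φ(204) = 64

|U(204) = (ℤ_204)^×| = 64


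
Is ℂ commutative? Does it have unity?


ℂ is a field: commutative, has unity, every nonzero element is a unit (hence an integral domain)
Commutative: Yes
Integral domain: Yes
Has unity: Yes

ℂ: Commutative=Yes, Unity=Yes


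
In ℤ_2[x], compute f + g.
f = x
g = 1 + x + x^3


Add coefficients mod 2:
x^0: 0 + 1 = 1 (mod 2)
x^1: 1 + 1 = 0 (mod 2)
x^2: 0 + 0 = 0 (mod 2)
x^3: 0 + 1 = 1 (mod 2)
Result: 1 + x^3

f + g = 1 + x^3


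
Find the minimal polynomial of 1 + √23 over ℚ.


Let α = 1 + √23. Then α - 1 = √23, so (α - 1)² = 23, giving α² - 2α - 22 = 0. Degree 2 and α ∉ ℚ, so this is the minimal polynomial.

Minimal polynomial: x² - 2x - 22


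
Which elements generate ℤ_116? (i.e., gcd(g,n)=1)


g generates ℤ_n iff gcd(g,n) = 1
Prime factors of 116: 2, 29
Generators are g ∈ {1,...,115} not divisible by any of these primes.
Generators: {1, 3, 5, 7, 9, 11, 13, 15, 17, 19, 21, 23, 25, 27, 31, 33, 35, 37, 39, 41, 43, 45, 47, 49, 51, 53, 55, 57, 59, 61, 63, 65, 67, 69, 71, 73, 75, 77, 79, 81, 83, 85, 89, 91, 93, 95, 97, 99, 101, 103, 105, 107, 109, 111, 113, 115}
Number of generators = φ(116) = 56

Generators of ℤ_116 = {1, 3, 5, 7, 9, 11, 13, 15, 17, 19, 21, 23, 25, 27, 31, 33, 35, 37, 39, 41, 43, 45, 47, 49, 51, 53, 55, 57, 59, 61, 63, 65, 67, 69, 71, 73, 75, 77, 79, 81, 83, 85, 89, 91, 93, 95, 97, 99, 101, 103, 105, 107, 109, 111, 113, 115}


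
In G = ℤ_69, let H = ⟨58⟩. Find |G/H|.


|⟨58⟩| = n / gcd(58, 69) = 69 / 1 = 69
H is normal (ℤ_69 is abelian).
|G/H| = |G| / |H| = 69 / 69 = 1

|G/H| = 1


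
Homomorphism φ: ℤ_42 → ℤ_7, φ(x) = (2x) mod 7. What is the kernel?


Kernel = preimage of identity
ker(φ) = {x ∈ ℤ_42 : 2x ≡ 0 (mod 7)}. Since 7 | 42, φ is well-defined. The kernel is the cyclic subgroup ⟨7⟩ of ℤ_42 (order 6), i.e. {0, 7, 14, 21, 28, 35}

ker(φ) = {0, 7, 14, 21, 28, 35}


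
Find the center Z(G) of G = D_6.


Z(G) = {g ∈ G | gx = xg for all x ∈ G}
For even n, Z(D_n) = {e, r^(n/2)}: the 180° rotation r^3 commutes with every reflection and rotation

Z(D_6) = {e, r^3}


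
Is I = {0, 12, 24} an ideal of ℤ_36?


Check ideal conditions for I = {0, 12, 24} in ℤ_36:
(1) I is an additive subgroup? Yes
(2) For r ∈ ℤ_36 and a ∈ I: r·a ∈ I? Yes

Yes, I is an ideal of ℤ_36


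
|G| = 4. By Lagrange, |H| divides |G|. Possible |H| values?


Lagrange's theorem: |H| divides |G|
|G| = 4
Divisors of 4: 1, 2, 4

Possible subgroup orders: {1, 2, 4}


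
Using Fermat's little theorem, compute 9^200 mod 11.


Fermat's little theorem: if p is prime and gcd(a,p)=1, then a^(p-1) ≡ 1 (mod p)
p = 11 is prime, gcd(9,11) = 1
Reduce exponent: 200 mod 10 = 0
So 9^200 ≡ 9^0 (mod 11)
9^0 = 1

9^200 ≡ 1 (mod 11)


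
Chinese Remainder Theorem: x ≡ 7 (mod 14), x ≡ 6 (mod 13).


m₁ = 14, m₂ = 13, gcd = 1, so CRT applies. M = m₁·m₂ = 182
Let M₁ = M/m₁ = 13, M₂ = M/m₂ = 14
Find y₁ ≡ M₁⁻¹ (mod m₁): 13⁻¹ ≡ 13 (mod 14)
Find y₂ ≡ M₂⁻¹ (mod m₂): 14⁻¹ ≡ 1 (mod 13)
x = a₁·M₁·y₁ + a₂·M₂·y₂ = 7·13·13 + 6·14·1 = 1267
Reduce mod 182: x ≡ 175
Check: 175 mod 14 = 7 ✓, 175 mod 13 = 6 ✓

x ≡ 175 (mod 182)


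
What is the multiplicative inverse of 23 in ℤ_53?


Use the extended Euclidean algorithm to write 1 = 23·s + 53·t; then s mod 53 is the inverse.
Euclidean algorithm:
  23 = 0·53 + 23
  53 = 2·23 + 7
  23 = 3·7 + 2
  7 = 3·2 + 1
  2 = 2·1 + 0
gcd(23,53) = 1
Back-substitution gives: 23·(-23) + 53·(10) = 1
So 23⁻¹ ≡ -23 ≡ 30 (mod 53)
Check: 23 × 30 = 690 ≡ 1 (mod 53) ✓

23⁻¹ ≡ 30 (mod 53)


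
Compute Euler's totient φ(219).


Factor n: 219 = 3 × 73
φ(n) = n · ∏(1 - 1/p) over distinct primes p | n
φ(219) = 219 · (1 - 1/3) · (1 - 1/73) = 144

φ(219) = 144


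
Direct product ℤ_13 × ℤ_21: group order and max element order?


|ℤ_13 × ℤ_21| = 13 × 21 = 273
Max element order = lcm(13,21) = 273
Cyclic? Yes (gcd=1)

|ℤ_13×ℤ_21| = 273, max element order = 273


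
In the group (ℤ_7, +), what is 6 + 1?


Operation: addition mod 7
6 + 1 = (a + b) mod 7 with a = 6, b = 1

6 + 1 = 0


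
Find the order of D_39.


|D_n| = 2n (n rotations and n reflections)
|D_39| = 2×39 = 78

|D_39| = 78


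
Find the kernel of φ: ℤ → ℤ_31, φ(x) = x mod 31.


Kernel = preimage of identity
ker(φ) = {x ∈ ℤ : x ≡ 0 (mod 31)} = 31ℤ = {0, ±31, ±62, ...}

ker(φ) = 31ℤ


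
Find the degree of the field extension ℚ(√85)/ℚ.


√85 has minimal polynomial x² - 85 (irreducible over ℚ since 85 is squarefree)

[ℚ(√85)/ℚ] = 2
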